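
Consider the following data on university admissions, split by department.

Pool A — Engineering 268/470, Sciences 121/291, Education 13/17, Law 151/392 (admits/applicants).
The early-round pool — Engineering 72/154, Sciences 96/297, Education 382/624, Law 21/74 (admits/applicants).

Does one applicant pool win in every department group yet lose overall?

Engineering: Pool A 268/470 = 57.0%, the early-round pool 72/154 = 46.8% → Pool A
Sciences: Pool A 121/291 = 41.6%, the early-round pool 96/297 = 32.3% → Pool A
Education: Pool A 13/17 = 76.5%, the early-round pool 382/624 = 61.2% → Pool A
Law: Pool A 151/392 = 38.5%, the early-round pool 21/74 = 28.4% → Pool A
Overall: Pool A 553/1170 = 47.3%, the early-round pool 571/1149 = 49.7% → the early-round pool
Pool A wins each department group but the early-round pool wins overall — the comparison reverses. Pool A's applicants skew toward Law, which has a lower base rate.

Yes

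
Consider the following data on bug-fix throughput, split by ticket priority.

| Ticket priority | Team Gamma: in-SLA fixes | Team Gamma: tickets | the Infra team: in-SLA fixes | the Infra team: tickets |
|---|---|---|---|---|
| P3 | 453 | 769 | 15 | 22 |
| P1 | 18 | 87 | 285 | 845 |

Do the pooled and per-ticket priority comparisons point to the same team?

P3: Team Gamma 453/769 = 58.9%, the Infra team 15/22 = 68.2% → the Infra team
P1: Team Gamma 18/87 = 20.7%, the Infra team 285/845 = 33.7% → the Infra team
Overall: Team Gamma 471/856 = 55.0%, the Infra team 300/867 = 34.6% → Team Gamma
The Infra team wins each ticket group but Team Gamma wins overall — the comparison reverses. The Infra team's tickets skew toward P1, which has a lower base rate.

No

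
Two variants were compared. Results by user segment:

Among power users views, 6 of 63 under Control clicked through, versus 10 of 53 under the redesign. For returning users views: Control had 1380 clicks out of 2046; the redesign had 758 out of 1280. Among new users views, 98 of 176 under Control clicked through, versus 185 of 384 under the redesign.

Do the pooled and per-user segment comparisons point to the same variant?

No

Power users: Control 6/63 = 9.5%, the redesign 10/53 = 18.9% → the redesign
Returning users: Control 1380/2046 = 67.4%, the redesign 758/1280 = 59.2% → Control
New users: Control 98/176 = 55.7%, the redesign 185/384 = 48.2% → Control
Overall: Control 1484/2285 = 64.9%, the redesign 953/1717 = 55.5% → Control
Neither sweeps: Control wins 2 of 3 groups, the redesign wins 1. Control wins overall but not every group — no Simpson reversal.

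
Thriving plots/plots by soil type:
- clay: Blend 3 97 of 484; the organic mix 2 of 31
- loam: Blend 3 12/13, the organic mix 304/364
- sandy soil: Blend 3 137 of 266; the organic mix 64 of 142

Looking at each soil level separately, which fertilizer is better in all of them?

Blend 3

Clay: Blend 3 97/484 = 20.0%, the organic mix 2/31 = 6.5% → Blend 3
Loam: Blend 3 12/13 = 92.3%, the organic mix 304/364 = 83.5% → Blend 3
Sandy soil: Blend 3 137/266 = 51.5%, the organic mix 64/142 = 45.1% → Blend 3
Blend 3 has the higher rate in all 3 groups.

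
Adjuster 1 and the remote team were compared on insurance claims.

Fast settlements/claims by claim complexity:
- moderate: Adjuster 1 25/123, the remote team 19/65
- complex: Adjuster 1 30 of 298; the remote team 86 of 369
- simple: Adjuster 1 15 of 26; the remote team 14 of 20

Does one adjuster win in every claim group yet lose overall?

Moderate: Adjuster 1 25/123 = 20.3%, the remote team 19/65 = 29.2% → the remote team
Complex: Adjuster 1 30/298 = 10.1%, the remote team 86/369 = 23.3% → the remote team
Simple: Adjuster 1 15/26 = 57.7%, the remote team 14/20 = 70.0% → the remote team
Overall: Adjuster 1 70/447 = 15.7%, the remote team 119/454 = 26.2% → the remote team
The remote team wins overall and in every claim group — no reversal.

No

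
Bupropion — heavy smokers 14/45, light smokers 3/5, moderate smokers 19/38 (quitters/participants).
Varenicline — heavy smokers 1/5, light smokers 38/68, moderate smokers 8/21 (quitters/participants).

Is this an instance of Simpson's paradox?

Yes

Heavy smokers: bupropion 14/45 = 31.1%, varenicline 1/5 = 20.0% → bupropion
Light smokers: bupropion 3/5 = 60.0%, varenicline 38/68 = 55.9% → bupropion
Moderate smokers: bupropion 19/38 = 50.0%, varenicline 8/21 = 38.1% → bupropion
Overall: bupropion 36/88 = 40.9%, varenicline 47/94 = 50.0% → varenicline
Bupropion wins each dependence group but varenicline wins overall — the comparison reverses. Bupropion's participants skew toward heavy smokers, which has a lower base rate.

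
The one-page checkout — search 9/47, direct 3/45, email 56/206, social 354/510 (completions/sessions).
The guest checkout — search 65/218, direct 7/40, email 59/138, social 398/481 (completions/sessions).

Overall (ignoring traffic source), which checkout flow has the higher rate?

the guest checkout

Search: the one-page checkout 9/47 = 19.1%, the guest checkout 65/218 = 29.8% → the guest checkout
Direct: the one-page checkout 3/45 = 6.7%, the guest checkout 7/40 = 17.5% → the guest checkout
Email: the one-page checkout 56/206 = 27.2%, the guest checkout 59/138 = 42.8% → the guest checkout
Social: the one-page checkout 354/510 = 69.4%, the guest checkout 398/481 = 82.7% → the guest checkout
Overall: the one-page checkout 422/808 = 52.2%, the guest checkout 529/877 = 60.3% → the guest checkout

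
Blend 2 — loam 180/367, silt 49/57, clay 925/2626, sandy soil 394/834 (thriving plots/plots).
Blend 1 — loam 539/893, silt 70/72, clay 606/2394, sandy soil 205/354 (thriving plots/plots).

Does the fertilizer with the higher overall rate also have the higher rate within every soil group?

Loam: Blend 2 180/367 = 49.0%, Blend 1 539/893 = 60.4% → Blend 1
Silt: Blend 2 49/57 = 86.0%, Blend 1 70/72 = 97.2% → Blend 1
Clay: Blend 2 925/2626 = 35.2%, Blend 1 606/2394 = 25.3% → Blend 2
Sandy soil: Blend 2 394/834 = 47.2%, Blend 1 205/354 = 57.9% → Blend 1
Overall: Blend 2 1548/3884 = 39.9%, Blend 1 1420/3713 = 38.2% → Blend 2
Neither sweeps: Blend 2 wins 1 of 4 groups, Blend 1 wins 3. Blend 2 wins overall but not every group — no Simpson reversal.

No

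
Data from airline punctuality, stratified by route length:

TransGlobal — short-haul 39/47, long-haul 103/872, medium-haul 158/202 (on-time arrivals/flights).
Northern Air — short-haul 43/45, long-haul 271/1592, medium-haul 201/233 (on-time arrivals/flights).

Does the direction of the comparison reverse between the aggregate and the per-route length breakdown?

Short-haul: TransGlobal 39/47 = 83.0%, Northern Air 43/45 = 95.6% → Northern Air
Long-haul: TransGlobal 103/872 = 11.8%, Northern Air 271/1592 = 17.0% → Northern Air
Medium-haul: TransGlobal 158/202 = 78.2%, Northern Air 201/233 = 86.3% → Northern Air
Overall: TransGlobal 300/1121 = 26.8%, Northern Air 515/1870 = 27.5% → Northern Air
Northern Air wins overall and in every route group — no reversal.

No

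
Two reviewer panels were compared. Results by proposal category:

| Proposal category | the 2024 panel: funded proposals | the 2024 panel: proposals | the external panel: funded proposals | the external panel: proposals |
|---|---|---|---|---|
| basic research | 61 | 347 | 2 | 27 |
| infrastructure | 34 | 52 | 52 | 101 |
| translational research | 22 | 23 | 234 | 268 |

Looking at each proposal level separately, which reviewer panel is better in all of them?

Basic research: the 2024 panel 61/347 = 17.6%, the external panel 2/27 = 7.4% → the 2024 panel
Infrastructure: the 2024 panel 34/52 = 65.4%, the external panel 52/101 = 51.5% → the 2024 panel
Translational research: the 2024 panel 22/23 = 95.7%, the external panel 234/268 = 87.3% → the 2024 panel
The 2024 panel has the higher rate in all 3 groups.

the 2024 panel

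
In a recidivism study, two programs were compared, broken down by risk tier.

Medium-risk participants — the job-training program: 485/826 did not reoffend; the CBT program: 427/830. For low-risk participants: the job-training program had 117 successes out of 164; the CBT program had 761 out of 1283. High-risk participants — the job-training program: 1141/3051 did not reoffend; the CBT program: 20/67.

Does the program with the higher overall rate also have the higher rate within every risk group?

Medium-risk: the job-training program 485/826 = 58.7%, the CBT program 427/830 = 51.4% → the job-training program
Low-risk: the job-training program 117/164 = 71.3%, the CBT program 761/1283 = 59.3% → the job-training program
High-risk: the job-training program 1141/3051 = 37.4%, the CBT program 20/67 = 29.9% → the job-training program
Overall: the job-training program 1743/4041 = 43.1%, the CBT program 1208/2180 = 55.4% → the CBT program
The job-training program wins each risk group but the CBT program wins overall — the comparison reverses. The job-training program's participants skew toward high-risk, which has a lower base rate.

No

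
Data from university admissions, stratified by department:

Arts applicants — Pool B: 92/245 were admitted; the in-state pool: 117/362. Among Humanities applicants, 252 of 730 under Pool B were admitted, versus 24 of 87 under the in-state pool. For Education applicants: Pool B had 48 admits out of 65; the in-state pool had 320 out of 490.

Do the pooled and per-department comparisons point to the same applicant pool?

No

Arts: Pool B 92/245 = 37.6%, the in-state pool 117/362 = 32.3% → Pool B
Humanities: Pool B 252/730 = 34.5%, the in-state pool 24/87 = 27.6% → Pool B
Education: Pool B 48/65 = 73.8%, the in-state pool 320/490 = 65.3% → Pool B
Overall: Pool B 392/1040 = 37.7%, the in-state pool 461/939 = 49.1% → the in-state pool
Pool B wins each department group but the in-state pool wins overall — the comparison reverses. Pool B's applicants skew toward Humanities, which has a lower base rate.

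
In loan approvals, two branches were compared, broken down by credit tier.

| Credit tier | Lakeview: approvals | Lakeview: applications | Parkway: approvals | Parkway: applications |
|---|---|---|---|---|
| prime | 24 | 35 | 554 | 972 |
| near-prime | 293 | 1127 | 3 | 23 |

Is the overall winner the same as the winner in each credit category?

No

Prime: Lakeview 24/35 = 68.6%, Parkway 554/972 = 57.0% → Lakeview
Near-prime: Lakeview 293/1127 = 26.0%, Parkway 3/23 = 13.0% → Lakeview
Overall: Lakeview 317/1162 = 27.3%, Parkway 557/995 = 56.0% → Parkway
Lakeview wins each credit group but Parkway wins overall — the comparison reverses. Lakeview's applications skew toward near-prime, which has a lower base rate.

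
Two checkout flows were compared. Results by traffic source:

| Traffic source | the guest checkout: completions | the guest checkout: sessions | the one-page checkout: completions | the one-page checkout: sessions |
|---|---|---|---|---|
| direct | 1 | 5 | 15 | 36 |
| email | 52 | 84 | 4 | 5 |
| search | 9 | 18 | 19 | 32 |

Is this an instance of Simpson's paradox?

Yes

Direct: the guest checkout 1/5 = 20.0%, the one-page checkout 15/36 = 41.7% → the one-page checkout
Email: the guest checkout 52/84 = 61.9%, the one-page checkout 4/5 = 80.0% → the one-page checkout
Search: the guest checkout 9/18 = 50.0%, the one-page checkout 19/32 = 59.4% → the one-page checkout
Overall: the guest checkout 62/107 = 57.9%, the one-page checkout 38/73 = 52.1% → the guest checkout
The one-page checkout wins each traffic group but the guest checkout wins overall — the comparison reverses. The one-page checkout's sessions skew toward direct, which has a lower base rate.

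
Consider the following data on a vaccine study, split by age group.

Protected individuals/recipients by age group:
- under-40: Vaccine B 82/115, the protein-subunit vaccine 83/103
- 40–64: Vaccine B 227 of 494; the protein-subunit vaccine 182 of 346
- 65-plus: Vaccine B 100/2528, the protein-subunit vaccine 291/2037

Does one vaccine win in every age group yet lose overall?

No

Under-40: Vaccine B 82/115 = 71.3%, the protein-subunit vaccine 83/103 = 80.6% → the protein-subunit vaccine
40–64: Vaccine B 227/494 = 46.0%, the protein-subunit vaccine 182/346 = 52.6% → the protein-subunit vaccine
65-plus: Vaccine B 100/2528 = 4.0%, the protein-subunit vaccine 291/2037 = 14.3% → the protein-subunit vaccine
Overall: Vaccine B 409/3137 = 13.0%, the protein-subunit vaccine 556/2486 = 22.4% → the protein-subunit vaccine
The protein-subunit vaccine wins overall and in every age group — no reversal.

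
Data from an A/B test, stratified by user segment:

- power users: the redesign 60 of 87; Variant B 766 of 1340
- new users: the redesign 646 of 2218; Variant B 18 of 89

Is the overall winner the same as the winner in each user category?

Power users: the redesign 60/87 = 69.0%, Variant B 766/1340 = 57.2% → the redesign
New users: the redesign 646/2218 = 29.1%, Variant B 18/89 = 20.2% → the redesign
Overall: the redesign 706/2305 = 30.6%, Variant B 784/1429 = 54.9% → Variant B
The redesign wins each user group but Variant B wins overall — the comparison reverses. The redesign's views skew toward new users, which has a lower base rate.

No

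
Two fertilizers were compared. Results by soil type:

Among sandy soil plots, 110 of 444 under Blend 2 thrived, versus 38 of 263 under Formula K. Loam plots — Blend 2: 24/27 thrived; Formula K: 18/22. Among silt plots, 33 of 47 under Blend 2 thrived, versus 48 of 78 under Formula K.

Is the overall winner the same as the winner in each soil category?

Sandy soil: Blend 2 110/444 = 24.8%, Formula K 38/263 = 14.4% → Blend 2
Loam: Blend 2 24/27 = 88.9%, Formula K 18/22 = 81.8% → Blend 2
Silt: Blend 2 33/47 = 70.2%, Formula K 48/78 = 61.5% → Blend 2
Overall: Blend 2 167/518 = 32.2%, Formula K 104/363 = 28.7% → Blend 2
Blend 2 wins overall and in every soil group — no reversal.

Yes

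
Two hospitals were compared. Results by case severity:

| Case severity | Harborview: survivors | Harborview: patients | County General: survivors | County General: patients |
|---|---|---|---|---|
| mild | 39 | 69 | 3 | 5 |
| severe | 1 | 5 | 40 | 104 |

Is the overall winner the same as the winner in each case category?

No

Mild: Harborview 39/69 = 56.5%, County General 3/5 = 60.0% → County General
Severe: Harborview 1/5 = 20.0%, County General 40/104 = 38.5% → County General
Overall: Harborview 40/74 = 54.1%, County General 43/109 = 39.4% → Harborview
County General wins each case group but Harborview wins overall — the comparison reverses. County General's patients skew toward severe, which has a lower base rate.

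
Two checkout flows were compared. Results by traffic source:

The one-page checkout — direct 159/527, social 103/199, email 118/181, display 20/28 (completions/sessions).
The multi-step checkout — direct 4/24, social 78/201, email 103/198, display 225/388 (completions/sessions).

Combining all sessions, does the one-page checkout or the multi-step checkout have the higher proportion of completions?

the multi-step checkout

Direct: the one-page checkout 159/527 = 30.2%, the multi-step checkout 4/24 = 16.7% → the one-page checkout
Social: the one-page checkout 103/199 = 51.8%, the multi-step checkout 78/201 = 38.8% → the one-page checkout
Email: the one-page checkout 118/181 = 65.2%, the multi-step checkout 103/198 = 52.0% → the one-page checkout
Display: the one-page checkout 20/28 = 71.4%, the multi-step checkout 225/388 = 58.0% → the one-page checkout
Overall: the one-page checkout 400/935 = 42.8%, the multi-step checkout 410/811 = 50.6% → the multi-step checkout
(The one-page checkout wins every traffic group but the multi-step checkout wins overall — the one-page checkout's sessions skew toward the low-rate direct group.)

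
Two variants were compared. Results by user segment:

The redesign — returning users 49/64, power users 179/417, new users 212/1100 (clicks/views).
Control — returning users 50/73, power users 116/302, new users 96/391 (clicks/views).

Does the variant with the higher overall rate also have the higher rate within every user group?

Returning users: the redesign 49/64 = 76.6%, Control 50/73 = 68.5% → the redesign
Power users: the redesign 179/417 = 42.9%, Control 116/302 = 38.4% → the redesign
New users: the redesign 212/1100 = 19.3%, Control 96/391 = 24.6% → Control
Overall: the redesign 440/1581 = 27.8%, Control 262/766 = 34.2% → Control
Neither sweeps: the redesign wins 2 of 3 groups, Control wins 1. Control wins overall but not every group — no Simpson reversal.

No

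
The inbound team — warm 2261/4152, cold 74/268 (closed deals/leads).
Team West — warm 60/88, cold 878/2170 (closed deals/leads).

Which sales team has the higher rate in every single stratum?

Warm: the inbound team 2261/4152 = 54.5%, Team West 60/88 = 68.2% → Team West
Cold: the inbound team 74/268 = 27.6%, Team West 878/2170 = 40.5% → Team West
Team West has the higher rate in both groups.

Team West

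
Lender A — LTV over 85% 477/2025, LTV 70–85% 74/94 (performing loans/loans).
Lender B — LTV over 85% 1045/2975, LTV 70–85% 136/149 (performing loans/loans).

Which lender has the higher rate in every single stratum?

Lender B

LTV over 85%: Lender A 477/2025 = 23.6%, Lender B 1045/2975 = 35.1% → Lender B
LTV 70–85%: Lender A 74/94 = 78.7%, Lender B 136/149 = 91.3% → Lender B
Lender B has the higher rate in both groups.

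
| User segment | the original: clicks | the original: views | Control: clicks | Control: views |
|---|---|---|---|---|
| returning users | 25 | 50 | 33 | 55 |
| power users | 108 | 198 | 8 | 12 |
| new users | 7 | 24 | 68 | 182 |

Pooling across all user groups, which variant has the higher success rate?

Returning users: the original 25/50 = 50.0%, Control 33/55 = 60.0% → Control
Power users: the original 108/198 = 54.5%, Control 8/12 = 66.7% → Control
New users: the original 7/24 = 29.2%, Control 68/182 = 37.4% → Control
Overall: the original 140/272 = 51.5%, Control 109/249 = 43.8% → the original
(Control wins every user group but the original wins overall — Control's views skew toward the low-rate new users group.)

the original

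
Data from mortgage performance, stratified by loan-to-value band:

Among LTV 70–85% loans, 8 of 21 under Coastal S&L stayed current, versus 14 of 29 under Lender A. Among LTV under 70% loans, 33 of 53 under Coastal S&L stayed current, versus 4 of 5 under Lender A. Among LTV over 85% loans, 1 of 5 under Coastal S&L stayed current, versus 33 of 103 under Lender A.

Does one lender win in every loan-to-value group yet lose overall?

LTV 70–85%: Coastal S&L 8/21 = 38.1%, Lender A 14/29 = 48.3% → Lender A
LTV under 70%: Coastal S&L 33/53 = 62.3%, Lender A 4/5 = 80.0% → Lender A
LTV over 85%: Coastal S&L 1/5 = 20.0%, Lender A 33/103 = 32.0% → Lender A
Overall: Coastal S&L 42/79 = 53.2%, Lender A 51/137 = 37.2% → Coastal S&L
Lender A wins each loan-to-value group but Coastal S&L wins overall — the comparison reverses. Lender A's loans skew toward LTV over 85%, which has a lower base rate.

Yes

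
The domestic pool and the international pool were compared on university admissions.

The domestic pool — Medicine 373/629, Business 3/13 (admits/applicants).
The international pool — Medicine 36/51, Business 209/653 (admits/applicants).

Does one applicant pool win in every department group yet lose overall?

Medicine: the domestic pool 373/629 = 59.3%, the international pool 36/51 = 70.6% → the international pool
Business: the domestic pool 3/13 = 23.1%, the international pool 209/653 = 32.0% → the international pool
Overall: the domestic pool 376/642 = 58.6%, the international pool 245/704 = 34.8% → the domestic pool
The international pool wins each department group but the domestic pool wins overall — the comparison reverses. The international pool's applicants skew toward Business, which has a lower base rate.

Yes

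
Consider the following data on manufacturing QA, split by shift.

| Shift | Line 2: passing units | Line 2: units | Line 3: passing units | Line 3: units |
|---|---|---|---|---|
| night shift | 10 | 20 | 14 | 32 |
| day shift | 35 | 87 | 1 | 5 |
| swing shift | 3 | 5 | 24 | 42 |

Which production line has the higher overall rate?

Line 3

Night shift: Line 2 10/20 = 50.0%, Line 3 14/32 = 43.8% → Line 2
Day shift: Line 2 35/87 = 40.2%, Line 3 1/5 = 20.0% → Line 2
Swing shift: Line 2 3/5 = 60.0%, Line 3 24/42 = 57.1% → Line 2
Overall: Line 2 48/112 = 42.9%, Line 3 39/79 = 49.4% → Line 3
(Line 2 wins every shift group but Line 3 wins overall — Line 2's units skew toward the low-rate day shift group.)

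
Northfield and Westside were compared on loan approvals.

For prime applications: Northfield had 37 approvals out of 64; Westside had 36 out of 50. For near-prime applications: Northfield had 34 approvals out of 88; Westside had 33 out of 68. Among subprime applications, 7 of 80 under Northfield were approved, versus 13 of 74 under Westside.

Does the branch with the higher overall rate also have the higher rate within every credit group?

Prime: Northfield 37/64 = 57.8%, Westside 36/50 = 72.0% → Westside
Near-prime: Northfield 34/88 = 38.6%, Westside 33/68 = 48.5% → Westside
Subprime: Northfield 7/80 = 8.8%, Westside 13/74 = 17.6% → Westside
Overall: Northfield 78/232 = 33.6%, Westside 82/192 = 42.7% → Westside
Westside wins overall and in every credit group — no reversal.

Yes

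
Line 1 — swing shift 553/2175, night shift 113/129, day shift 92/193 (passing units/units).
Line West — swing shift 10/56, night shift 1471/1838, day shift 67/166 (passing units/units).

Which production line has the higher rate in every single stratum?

Line 1

Swing shift: Line 1 553/2175 = 25.4%, Line West 10/56 = 17.9% → Line 1
Night shift: Line 1 113/129 = 87.6%, Line West 1471/1838 = 80.0% → Line 1
Day shift: Line 1 92/193 = 47.7%, Line West 67/166 = 40.4% → Line 1
Line 1 has the higher rate in all 3 groups.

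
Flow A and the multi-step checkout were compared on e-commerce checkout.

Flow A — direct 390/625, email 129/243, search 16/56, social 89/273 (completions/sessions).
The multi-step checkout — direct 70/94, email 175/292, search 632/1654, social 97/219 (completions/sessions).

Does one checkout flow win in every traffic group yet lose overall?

Yes

Direct: Flow A 390/625 = 62.4%, the multi-step checkout 70/94 = 74.5% → the multi-step checkout
Email: Flow A 129/243 = 53.1%, the multi-step checkout 175/292 = 59.9% → the multi-step checkout
Search: Flow A 16/56 = 28.6%, the multi-step checkout 632/1654 = 38.2% → the multi-step checkout
Social: Flow A 89/273 = 32.6%, the multi-step checkout 97/219 = 44.3% → the multi-step checkout
Overall: Flow A 624/1197 = 52.1%, the multi-step checkout 974/2259 = 43.1% → Flow A
The multi-step checkout wins each traffic group but Flow A wins overall — the comparison reverses. The multi-step checkout's sessions skew toward search, which has a lower base rate.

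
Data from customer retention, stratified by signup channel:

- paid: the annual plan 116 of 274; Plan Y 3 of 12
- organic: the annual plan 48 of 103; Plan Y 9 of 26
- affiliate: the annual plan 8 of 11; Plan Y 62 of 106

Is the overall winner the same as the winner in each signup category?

Paid: the annual plan 116/274 = 42.3%, Plan Y 3/12 = 25.0% → the annual plan
Organic: the annual plan 48/103 = 46.6%, Plan Y 9/26 = 34.6% → the annual plan
Affiliate: the annual plan 8/11 = 72.7%, Plan Y 62/106 = 58.5% → the annual plan
Overall: the annual plan 172/388 = 44.3%, Plan Y 74/144 = 51.4% → Plan Y
The annual plan wins each signup group but Plan Y wins overall — the comparison reverses. The annual plan's customers skew toward paid, which has a lower base rate.

No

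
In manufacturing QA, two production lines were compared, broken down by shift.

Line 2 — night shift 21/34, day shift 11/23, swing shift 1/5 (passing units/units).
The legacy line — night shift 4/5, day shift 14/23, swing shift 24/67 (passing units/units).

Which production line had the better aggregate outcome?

Line 2

Night shift: Line 2 21/34 = 61.8%, the legacy line 4/5 = 80.0% → the legacy line
Day shift: Line 2 11/23 = 47.8%, the legacy line 14/23 = 60.9% → the legacy line
Swing shift: Line 2 1/5 = 20.0%, the legacy line 24/67 = 35.8% → the legacy line
Overall: Line 2 33/62 = 53.2%, the legacy line 42/95 = 44.2% → Line 2
(The legacy line wins every shift group but Line 2 wins overall — the legacy line's units skew toward the low-rate swing shift group.)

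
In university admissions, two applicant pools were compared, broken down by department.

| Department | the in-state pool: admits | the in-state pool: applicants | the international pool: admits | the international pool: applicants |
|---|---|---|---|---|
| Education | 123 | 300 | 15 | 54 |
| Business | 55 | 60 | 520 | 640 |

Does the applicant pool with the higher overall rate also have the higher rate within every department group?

No

Education: the in-state pool 123/300 = 41.0%, the international pool 15/54 = 27.8% → the in-state pool
Business: the in-state pool 55/60 = 91.7%, the international pool 520/640 = 81.2% → the in-state pool
Overall: the in-state pool 178/360 = 49.4%, the international pool 535/694 = 77.1% → the international pool
The in-state pool wins each department group but the international pool wins overall — the comparison reverses. The in-state pool's applicants skew toward Education, which has a lower base rate.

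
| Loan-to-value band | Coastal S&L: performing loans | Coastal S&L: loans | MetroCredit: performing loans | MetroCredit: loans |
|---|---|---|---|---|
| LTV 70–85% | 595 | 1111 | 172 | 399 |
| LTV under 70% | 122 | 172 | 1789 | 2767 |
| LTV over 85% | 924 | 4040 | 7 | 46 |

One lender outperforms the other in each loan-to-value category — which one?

LTV 70–85%: Coastal S&L 595/1111 = 53.6%, MetroCredit 172/399 = 43.1% → Coastal S&L
LTV under 70%: Coastal S&L 122/172 = 70.9%, MetroCredit 1789/2767 = 64.7% → Coastal S&L
LTV over 85%: Coastal S&L 924/4040 = 22.9%, MetroCredit 7/46 = 15.2% → Coastal S&L
Coastal S&L has the higher rate in all 3 groups.

Coastal S&L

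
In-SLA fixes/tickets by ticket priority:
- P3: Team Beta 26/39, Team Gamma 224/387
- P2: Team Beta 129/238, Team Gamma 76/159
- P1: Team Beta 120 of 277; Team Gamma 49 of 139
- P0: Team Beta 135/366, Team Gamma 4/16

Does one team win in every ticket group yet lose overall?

Yes

P3: Team Beta 26/39 = 66.7%, Team Gamma 224/387 = 57.9% → Team Beta
P2: Team Beta 129/238 = 54.2%, Team Gamma 76/159 = 47.8% → Team Beta
P1: Team Beta 120/277 = 43.3%, Team Gamma 49/139 = 35.3% → Team Beta
P0: Team Beta 135/366 = 36.9%, Team Gamma 4/16 = 25.0% → Team Beta
Overall: Team Beta 410/920 = 44.6%, Team Gamma 353/701 = 50.4% → Team Gamma
Team Beta wins each ticket group but Team Gamma wins overall — the comparison reverses. Team Beta's tickets skew toward P0, which has a lower base rate.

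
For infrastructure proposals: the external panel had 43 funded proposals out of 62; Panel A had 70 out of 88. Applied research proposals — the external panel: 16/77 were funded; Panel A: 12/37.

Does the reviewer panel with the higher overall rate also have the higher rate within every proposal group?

Infrastructure: the external panel 43/62 = 69.4%, Panel A 70/88 = 79.5% → Panel A
Applied research: the external panel 16/77 = 20.8%, Panel A 12/37 = 32.4% → Panel A
Overall: the external panel 59/139 = 42.4%, Panel A 82/125 = 65.6% → Panel A
Panel A wins overall and in every proposal group — no reversal.

Yes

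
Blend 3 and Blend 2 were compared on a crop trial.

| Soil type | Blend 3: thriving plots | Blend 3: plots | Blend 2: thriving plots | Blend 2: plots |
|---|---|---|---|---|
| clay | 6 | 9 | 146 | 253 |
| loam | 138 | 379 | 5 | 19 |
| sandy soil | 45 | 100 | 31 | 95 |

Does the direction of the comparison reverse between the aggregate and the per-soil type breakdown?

Clay: Blend 3 6/9 = 66.7%, Blend 2 146/253 = 57.7% → Blend 3
Loam: Blend 3 138/379 = 36.4%, Blend 2 5/19 = 26.3% → Blend 3
Sandy soil: Blend 3 45/100 = 45.0%, Blend 2 31/95 = 32.6% → Blend 3
Overall: Blend 3 189/488 = 38.7%, Blend 2 182/367 = 49.6% → Blend 2
Blend 3 wins each soil group but Blend 2 wins overall — the comparison reverses. Blend 3's plots skew toward loam, which has a lower base rate.

Yes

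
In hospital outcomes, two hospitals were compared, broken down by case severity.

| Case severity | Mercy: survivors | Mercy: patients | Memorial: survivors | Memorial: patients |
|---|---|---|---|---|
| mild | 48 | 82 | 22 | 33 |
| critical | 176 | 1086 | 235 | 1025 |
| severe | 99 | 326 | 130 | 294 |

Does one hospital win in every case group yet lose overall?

Mild: Mercy 48/82 = 58.5%, Memorial 22/33 = 66.7% → Memorial
Critical: Mercy 176/1086 = 16.2%, Memorial 235/1025 = 22.9% → Memorial
Severe: Mercy 99/326 = 30.4%, Memorial 130/294 = 44.2% → Memorial
Overall: Mercy 323/1494 = 21.6%, Memorial 387/1352 = 28.6% → Memorial
Memorial wins overall and in every case group — no reversal.

No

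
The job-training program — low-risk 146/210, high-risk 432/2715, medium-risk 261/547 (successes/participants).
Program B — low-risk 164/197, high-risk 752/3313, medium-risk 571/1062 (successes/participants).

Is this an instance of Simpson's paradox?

No

Low-risk: the job-training program 146/210 = 69.5%, Program B 164/197 = 83.2% → Program B
High-risk: the job-training program 432/2715 = 15.9%, Program B 752/3313 = 22.7% → Program B
Medium-risk: the job-training program 261/547 = 47.7%, Program B 571/1062 = 53.8% → Program B
Overall: the job-training program 839/3472 = 24.2%, Program B 1487/4572 = 32.5% → Program B
Program B wins overall and in every risk group — no reversal.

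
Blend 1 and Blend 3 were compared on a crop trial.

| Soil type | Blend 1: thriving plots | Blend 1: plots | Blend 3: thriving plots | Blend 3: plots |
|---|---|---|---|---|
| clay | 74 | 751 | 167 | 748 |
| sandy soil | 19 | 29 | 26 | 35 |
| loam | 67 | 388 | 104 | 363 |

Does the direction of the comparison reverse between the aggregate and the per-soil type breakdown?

Clay: Blend 1 74/751 = 9.9%, Blend 3 167/748 = 22.3% → Blend 3
Sandy soil: Blend 1 19/29 = 65.5%, Blend 3 26/35 = 74.3% → Blend 3
Loam: Blend 1 67/388 = 17.3%, Blend 3 104/363 = 28.7% → Blend 3
Overall: Blend 1 160/1168 = 13.7%, Blend 3 297/1146 = 25.9% → Blend 3
Blend 3 wins overall and in every soil group — no reversal.

No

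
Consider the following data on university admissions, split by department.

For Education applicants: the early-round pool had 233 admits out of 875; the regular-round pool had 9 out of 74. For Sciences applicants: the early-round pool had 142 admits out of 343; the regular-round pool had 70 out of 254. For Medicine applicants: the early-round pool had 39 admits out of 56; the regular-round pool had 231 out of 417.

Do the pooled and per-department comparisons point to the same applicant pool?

No

Education: the early-round pool 233/875 = 26.6%, the regular-round pool 9/74 = 12.2% → the early-round pool
Sciences: the early-round pool 142/343 = 41.4%, the regular-round pool 70/254 = 27.6% → the early-round pool
Medicine: the early-round pool 39/56 = 69.6%, the regular-round pool 231/417 = 55.4% → the early-round pool
Overall: the early-round pool 414/1274 = 32.5%, the regular-round pool 310/745 = 41.6% → the regular-round pool
The early-round pool wins each department group but the regular-round pool wins overall — the comparison reverses. The early-round pool's applicants skew toward Education, which has a lower base rate.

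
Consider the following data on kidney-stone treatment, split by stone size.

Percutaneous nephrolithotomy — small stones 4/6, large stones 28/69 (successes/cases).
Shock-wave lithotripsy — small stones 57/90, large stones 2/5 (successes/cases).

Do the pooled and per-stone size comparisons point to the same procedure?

Small stones: percutaneous nephrolithotomy 4/6 = 66.7%, shock-wave lithotripsy 57/90 = 63.3% → percutaneous nephrolithotomy
Large stones: percutaneous nephrolithotomy 28/69 = 40.6%, shock-wave lithotripsy 2/5 = 40.0% → percutaneous nephrolithotomy
Overall: percutaneous nephrolithotomy 32/75 = 42.7%, shock-wave lithotripsy 59/95 = 62.1% → shock-wave lithotripsy
Percutaneous nephrolithotomy wins each stone group but shock-wave lithotripsy wins overall — the comparison reverses. Percutaneous nephrolithotomy's cases skew toward large stones, which has a lower base rate.

No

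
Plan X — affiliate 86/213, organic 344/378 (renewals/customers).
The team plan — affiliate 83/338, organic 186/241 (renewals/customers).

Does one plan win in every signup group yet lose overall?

Affiliate: Plan X 86/213 = 40.4%, the team plan 83/338 = 24.6% → Plan X
Organic: Plan X 344/378 = 91.0%, the team plan 186/241 = 77.2% → Plan X
Overall: Plan X 430/591 = 72.8%, the team plan 269/579 = 46.5% → Plan X
Plan X wins overall and in every signup group — no reversal.

No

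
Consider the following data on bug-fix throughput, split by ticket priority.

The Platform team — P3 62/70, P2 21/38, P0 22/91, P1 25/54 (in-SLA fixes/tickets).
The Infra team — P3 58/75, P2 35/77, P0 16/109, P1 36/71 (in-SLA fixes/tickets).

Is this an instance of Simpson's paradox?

P3: the Platform team 62/70 = 88.6%, the Infra team 58/75 = 77.3% → the Platform team
P2: the Platform team 21/38 = 55.3%, the Infra team 35/77 = 45.5% → the Platform team
P0: the Platform team 22/91 = 24.2%, the Infra team 16/109 = 14.7% → the Platform team
P1: the Platform team 25/54 = 46.3%, the Infra team 36/71 = 50.7% → the Infra team
Overall: the Platform team 130/253 = 51.4%, the Infra team 145/332 = 43.7% → the Platform team
Neither sweeps: the Platform team wins 3 of 4 groups, the Infra team wins 1. The Platform team wins overall but not every group — no Simpson reversal.

No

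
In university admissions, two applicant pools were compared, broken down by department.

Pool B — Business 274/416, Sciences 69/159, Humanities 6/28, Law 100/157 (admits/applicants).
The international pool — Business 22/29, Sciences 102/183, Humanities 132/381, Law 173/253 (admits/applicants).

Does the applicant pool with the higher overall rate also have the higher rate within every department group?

Business: Pool B 274/416 = 65.9%, the international pool 22/29 = 75.9% → the international pool
Sciences: Pool B 69/159 = 43.4%, the international pool 102/183 = 55.7% → the international pool
Humanities: Pool B 6/28 = 21.4%, the international pool 132/381 = 34.6% → the international pool
Law: Pool B 100/157 = 63.7%, the international pool 173/253 = 68.4% → the international pool
Overall: Pool B 449/760 = 59.1%, the international pool 429/846 = 50.7% → Pool B
The international pool wins each department group but Pool B wins overall — the comparison reverses. The international pool's applicants skew toward Humanities, which has a lower base rate.

No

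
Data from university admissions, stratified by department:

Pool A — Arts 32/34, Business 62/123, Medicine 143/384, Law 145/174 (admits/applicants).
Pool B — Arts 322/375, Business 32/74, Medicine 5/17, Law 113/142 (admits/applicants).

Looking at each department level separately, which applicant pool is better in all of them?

Arts: Pool A 32/34 = 94.1%, Pool B 322/375 = 85.9% → Pool A
Business: Pool A 62/123 = 50.4%, Pool B 32/74 = 43.2% → Pool A
Medicine: Pool A 143/384 = 37.2%, Pool B 5/17 = 29.4% → Pool A
Law: Pool A 145/174 = 83.3%, Pool B 113/142 = 79.6% → Pool A
Pool A has the higher rate in all 4 groups.

Pool A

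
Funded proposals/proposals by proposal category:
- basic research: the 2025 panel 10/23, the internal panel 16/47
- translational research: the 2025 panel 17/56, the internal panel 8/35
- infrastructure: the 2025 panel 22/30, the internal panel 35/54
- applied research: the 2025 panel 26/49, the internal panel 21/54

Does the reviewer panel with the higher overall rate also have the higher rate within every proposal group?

Basic research: the 2025 panel 10/23 = 43.5%, the internal panel 16/47 = 34.0% → the 2025 panel
Translational research: the 2025 panel 17/56 = 30.4%, the internal panel 8/35 = 22.9% → the 2025 panel
Infrastructure: the 2025 panel 22/30 = 73.3%, the internal panel 35/54 = 64.8% → the 2025 panel
Applied research: the 2025 panel 26/49 = 53.1%, the internal panel 21/54 = 38.9% → the 2025 panel
Overall: the 2025 panel 75/158 = 47.5%, the internal panel 80/190 = 42.1% → the 2025 panel
The 2025 panel wins overall and in every proposal group — no reversal.

Yes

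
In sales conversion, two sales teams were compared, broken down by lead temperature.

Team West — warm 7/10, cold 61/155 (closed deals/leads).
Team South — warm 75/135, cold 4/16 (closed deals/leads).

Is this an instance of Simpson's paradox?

Warm: Team West 7/10 = 70.0%, Team South 75/135 = 55.6% → Team West
Cold: Team West 61/155 = 39.4%, Team South 4/16 = 25.0% → Team West
Overall: Team West 68/165 = 41.2%, Team South 79/151 = 52.3% → Team South
Team West wins each lead group but Team South wins overall — the comparison reverses. Team West's leads skew toward cold, which has a lower base rate.

Yes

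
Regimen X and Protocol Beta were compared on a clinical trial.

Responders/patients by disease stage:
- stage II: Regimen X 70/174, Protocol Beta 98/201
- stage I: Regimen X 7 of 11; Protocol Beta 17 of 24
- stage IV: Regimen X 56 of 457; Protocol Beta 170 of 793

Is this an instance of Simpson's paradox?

Stage II: Regimen X 70/174 = 40.2%, Protocol Beta 98/201 = 48.8% → Protocol Beta
Stage I: Regimen X 7/11 = 63.6%, Protocol Beta 17/24 = 70.8% → Protocol Beta
Stage IV: Regimen X 56/457 = 12.3%, Protocol Beta 170/793 = 21.4% → Protocol Beta
Overall: Regimen X 133/642 = 20.7%, Protocol Beta 285/1018 = 28.0% → Protocol Beta
Protocol Beta wins overall and in every disease group — no reversal.

No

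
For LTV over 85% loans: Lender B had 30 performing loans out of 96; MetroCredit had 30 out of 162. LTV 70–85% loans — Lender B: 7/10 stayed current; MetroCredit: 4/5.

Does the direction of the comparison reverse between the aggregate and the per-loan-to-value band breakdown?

No

LTV over 85%: Lender B 30/96 = 31.2%, MetroCredit 30/162 = 18.5% → Lender B
LTV 70–85%: Lender B 7/10 = 70.0%, MetroCredit 4/5 = 80.0% → MetroCredit
Overall: Lender B 37/106 = 34.9%, MetroCredit 34/167 = 20.4% → Lender B
Neither sweeps: Lender B wins 1 of 2 groups, MetroCredit wins 1. Lender B wins overall but not every group — no Simpson reversal.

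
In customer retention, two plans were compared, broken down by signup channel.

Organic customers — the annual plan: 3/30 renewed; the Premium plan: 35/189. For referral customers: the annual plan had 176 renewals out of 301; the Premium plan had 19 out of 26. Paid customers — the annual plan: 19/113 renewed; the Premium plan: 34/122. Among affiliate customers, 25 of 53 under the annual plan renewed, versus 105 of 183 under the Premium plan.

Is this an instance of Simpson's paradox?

Yes

Organic: the annual plan 3/30 = 10.0%, the Premium plan 35/189 = 18.5% → the Premium plan
Referral: the annual plan 176/301 = 58.5%, the Premium plan 19/26 = 73.1% → the Premium plan
Paid: the annual plan 19/113 = 16.8%, the Premium plan 34/122 = 27.9% → the Premium plan
Affiliate: the annual plan 25/53 = 47.2%, the Premium plan 105/183 = 57.4% → the Premium plan
Overall: the annual plan 223/497 = 44.9%, the Premium plan 193/520 = 37.1% → the annual plan
The Premium plan wins each signup group but the annual plan wins overall — the comparison reverses. The Premium plan's customers skew toward organic, which has a lower base rate.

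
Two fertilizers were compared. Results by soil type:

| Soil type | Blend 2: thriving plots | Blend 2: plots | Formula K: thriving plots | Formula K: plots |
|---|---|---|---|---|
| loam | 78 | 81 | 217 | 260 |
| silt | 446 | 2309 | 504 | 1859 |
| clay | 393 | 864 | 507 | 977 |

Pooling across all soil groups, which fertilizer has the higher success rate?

Formula K

Loam: Blend 2 78/81 = 96.3%, Formula K 217/260 = 83.5% → Blend 2
Silt: Blend 2 446/2309 = 19.3%, Formula K 504/1859 = 27.1% → Formula K
Clay: Blend 2 393/864 = 45.5%, Formula K 507/977 = 51.9% → Formula K
Overall: Blend 2 917/3254 = 28.2%, Formula K 1228/3096 = 39.7% → Formula K
(Neither sweeps every soil group, but Formula K has the higher pooled rate.)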